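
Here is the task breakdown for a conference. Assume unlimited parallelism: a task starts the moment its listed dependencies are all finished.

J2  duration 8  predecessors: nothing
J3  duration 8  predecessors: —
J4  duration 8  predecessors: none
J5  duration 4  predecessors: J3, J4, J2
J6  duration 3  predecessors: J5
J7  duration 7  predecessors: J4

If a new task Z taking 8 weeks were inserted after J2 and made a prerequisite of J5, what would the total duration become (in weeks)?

23

Originally the job takes 15 weeks.
With Z inserted, J5 now waits for max(J3, J4, J2, Z).
New critical path: J2→Z→J5→J6 = 8+8+4+3 = 23 ⇒ 23 weeks.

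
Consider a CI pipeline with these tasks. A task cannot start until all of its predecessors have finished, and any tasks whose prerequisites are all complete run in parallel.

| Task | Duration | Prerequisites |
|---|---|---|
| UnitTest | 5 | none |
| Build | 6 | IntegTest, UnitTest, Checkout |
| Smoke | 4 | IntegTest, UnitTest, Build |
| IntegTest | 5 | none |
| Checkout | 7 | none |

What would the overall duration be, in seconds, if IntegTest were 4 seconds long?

17

Baseline: Checkout→Build→Smoke = 7+6+4 = 17 → 17 seconds.
IntegTest is off the critical path — its longest chain is 15 seconds, giving 2 of slack.
That remains the longest chain; total 17 seconds.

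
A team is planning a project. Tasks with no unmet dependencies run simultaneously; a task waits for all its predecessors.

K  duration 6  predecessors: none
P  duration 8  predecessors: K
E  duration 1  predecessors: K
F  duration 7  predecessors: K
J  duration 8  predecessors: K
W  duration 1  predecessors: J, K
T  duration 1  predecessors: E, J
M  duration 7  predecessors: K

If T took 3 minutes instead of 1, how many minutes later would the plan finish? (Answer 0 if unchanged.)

2

Baseline: K→J→T = 6+8+1 = 15 → 15 minutes.
T lies on that path, so at 3 minutes the path becomes 17 minutes.
That remains the longest chain; total 17 minutes.
Change in finish: 17 − 15 = +2 minutes.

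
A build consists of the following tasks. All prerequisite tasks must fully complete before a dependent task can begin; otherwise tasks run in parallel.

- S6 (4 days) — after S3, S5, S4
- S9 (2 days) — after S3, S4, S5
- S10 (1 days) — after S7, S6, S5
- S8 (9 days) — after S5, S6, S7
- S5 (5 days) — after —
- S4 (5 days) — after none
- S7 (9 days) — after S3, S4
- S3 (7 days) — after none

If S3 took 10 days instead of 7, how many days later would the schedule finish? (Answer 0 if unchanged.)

The binding path is S3→S7→S8 = 7+9+9 = 25; finish at 25 days.
Since S3 is critical, the +3 change carries straight to that chain (now 28 days).
No other chain overtakes it, so the finish is 28 days.
Change in finish: 28 − 25 = +3 days.

3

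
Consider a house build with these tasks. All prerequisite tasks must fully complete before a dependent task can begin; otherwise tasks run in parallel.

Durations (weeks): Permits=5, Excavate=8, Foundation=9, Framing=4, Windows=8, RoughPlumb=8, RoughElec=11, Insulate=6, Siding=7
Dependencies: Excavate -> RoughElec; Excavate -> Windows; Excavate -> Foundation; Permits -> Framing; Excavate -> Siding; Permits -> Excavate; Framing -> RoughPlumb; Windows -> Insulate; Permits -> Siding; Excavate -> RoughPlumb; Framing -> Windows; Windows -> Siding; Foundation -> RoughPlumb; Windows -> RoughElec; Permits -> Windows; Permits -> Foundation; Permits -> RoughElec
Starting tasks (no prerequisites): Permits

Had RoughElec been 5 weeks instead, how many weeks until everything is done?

30

The binding path is Permits→Excavate→Windows→RoughElec = 5+8+8+11 = 32; finish at 32 weeks.
RoughElec is on the critical path; changing it to 5 makes that path 26 weeks.
The binding chain switches to Permits→Excavate→Foundation→RoughPlumb = 5+8+9+8 = 30; finish 30 weeks.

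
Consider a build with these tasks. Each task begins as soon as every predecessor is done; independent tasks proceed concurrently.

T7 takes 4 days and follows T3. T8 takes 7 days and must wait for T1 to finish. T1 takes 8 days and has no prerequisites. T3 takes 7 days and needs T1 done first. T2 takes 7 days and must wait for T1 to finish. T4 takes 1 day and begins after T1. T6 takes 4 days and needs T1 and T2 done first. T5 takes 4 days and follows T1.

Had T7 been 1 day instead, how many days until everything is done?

19

Critical path before the change: T1→T3→T7 = 8+7+4 = 19 giving 19 days.
T7 is on the critical path; changing it to 1 makes that path 16 days.
New critical path: T1→T2→T6 = 8+7+4 = 19 ⇒ 19 days.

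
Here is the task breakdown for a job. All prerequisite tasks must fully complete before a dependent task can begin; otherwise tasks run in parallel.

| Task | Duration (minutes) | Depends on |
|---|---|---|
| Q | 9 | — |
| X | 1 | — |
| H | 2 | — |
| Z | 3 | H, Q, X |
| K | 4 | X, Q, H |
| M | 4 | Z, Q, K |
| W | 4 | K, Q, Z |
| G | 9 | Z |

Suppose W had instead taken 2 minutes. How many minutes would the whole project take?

21

Baseline: Q→Z→G = 9+3+9 = 21 → 21 minutes.
The longest path through W is only 17 minutes, so W has float 4.
The critical path is still Q→Z→G; finish is now 21 minutes.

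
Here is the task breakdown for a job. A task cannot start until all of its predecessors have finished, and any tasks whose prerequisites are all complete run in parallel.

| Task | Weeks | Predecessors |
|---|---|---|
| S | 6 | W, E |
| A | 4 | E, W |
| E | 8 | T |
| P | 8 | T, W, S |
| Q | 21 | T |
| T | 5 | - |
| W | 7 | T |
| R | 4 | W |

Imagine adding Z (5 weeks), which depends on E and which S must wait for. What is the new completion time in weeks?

32

Originally the schedule takes 27 weeks.
With Z inserted, S now waits for max(W, E, Z).
New critical path: T→E→Z→S→P = 5+8+5+6+8 = 32 ⇒ 32 weeks.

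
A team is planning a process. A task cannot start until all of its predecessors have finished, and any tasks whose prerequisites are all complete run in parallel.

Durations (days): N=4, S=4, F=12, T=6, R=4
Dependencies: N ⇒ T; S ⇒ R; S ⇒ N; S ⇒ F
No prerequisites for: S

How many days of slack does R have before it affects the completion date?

8

Critical path: S→F = 4+12 = 16, so the finish is 16 days.
The longest chain containing R totals 8 days.
Float = 16 − 8 = 8.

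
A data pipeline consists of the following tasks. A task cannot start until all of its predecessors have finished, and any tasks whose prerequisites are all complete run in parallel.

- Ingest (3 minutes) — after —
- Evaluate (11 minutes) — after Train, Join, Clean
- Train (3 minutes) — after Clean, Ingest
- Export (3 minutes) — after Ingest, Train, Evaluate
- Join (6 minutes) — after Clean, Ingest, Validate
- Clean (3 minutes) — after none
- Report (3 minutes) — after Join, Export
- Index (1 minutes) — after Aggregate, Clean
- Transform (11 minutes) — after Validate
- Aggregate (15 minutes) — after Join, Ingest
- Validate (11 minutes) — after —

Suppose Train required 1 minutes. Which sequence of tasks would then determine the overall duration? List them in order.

As given, the longest chain is Validate→Join→Evaluate→Export→Report = 11+6+11+3+3 = 34, so the finish is 34 minutes.
Train has 11 minutes of float (longest path through it is 23).
The critical path is still Validate→Join→Evaluate→Export→Report; finish is now 34 minutes.

Validate, Join, Evaluate, Export, Report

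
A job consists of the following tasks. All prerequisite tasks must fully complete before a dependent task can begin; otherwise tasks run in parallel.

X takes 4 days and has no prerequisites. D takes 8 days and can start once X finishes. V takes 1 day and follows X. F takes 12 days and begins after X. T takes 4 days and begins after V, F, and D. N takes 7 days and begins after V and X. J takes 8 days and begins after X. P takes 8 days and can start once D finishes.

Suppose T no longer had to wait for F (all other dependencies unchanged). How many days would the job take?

Before: longest chain X→D→P = 4+8+8 = 20, finish 20.
Without F→T, T's earliest start moves from 16 to 12.
After: X→D→P = 4+8+8 = 20 → 20 days.

20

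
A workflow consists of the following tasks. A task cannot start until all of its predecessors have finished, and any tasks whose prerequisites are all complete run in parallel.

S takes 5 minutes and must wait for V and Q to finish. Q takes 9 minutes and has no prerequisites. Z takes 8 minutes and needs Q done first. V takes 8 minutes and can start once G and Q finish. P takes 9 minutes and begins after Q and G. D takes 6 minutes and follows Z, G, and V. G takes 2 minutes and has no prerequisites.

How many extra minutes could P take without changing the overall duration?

Q→Z→D = 9+8+6 = 23 sets the makespan at 23 minutes.
Longest path through P: 18 minutes (earliest finish 18, latest finish 23).
So P can slip 23 − 18 = 5 minutes.

5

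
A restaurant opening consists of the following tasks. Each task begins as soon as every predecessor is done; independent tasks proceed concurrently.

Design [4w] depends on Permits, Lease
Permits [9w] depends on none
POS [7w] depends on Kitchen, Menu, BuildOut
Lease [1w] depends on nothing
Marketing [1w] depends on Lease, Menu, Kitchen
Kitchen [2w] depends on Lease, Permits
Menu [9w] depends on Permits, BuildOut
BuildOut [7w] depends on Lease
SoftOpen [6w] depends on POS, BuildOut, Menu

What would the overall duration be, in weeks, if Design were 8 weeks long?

31

Baseline: Permits→Menu→POS→SoftOpen = 9+9+7+6 = 31 → 31 weeks.
Design has 18 weeks of float (longest path through it is 13).
The critical path is still Permits→Menu→POS→SoftOpen; finish is now 31 weeks.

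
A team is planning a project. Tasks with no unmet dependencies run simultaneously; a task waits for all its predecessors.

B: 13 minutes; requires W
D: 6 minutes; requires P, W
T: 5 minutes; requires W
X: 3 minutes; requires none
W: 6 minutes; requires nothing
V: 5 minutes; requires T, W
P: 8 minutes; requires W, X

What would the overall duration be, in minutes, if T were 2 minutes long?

20

Baseline: W→P→D = 6+8+6 = 20 → 20 minutes.
The longest path through T is only 16 minutes, so T has float 4.
No other chain overtakes it, so the finish is 20 minutes.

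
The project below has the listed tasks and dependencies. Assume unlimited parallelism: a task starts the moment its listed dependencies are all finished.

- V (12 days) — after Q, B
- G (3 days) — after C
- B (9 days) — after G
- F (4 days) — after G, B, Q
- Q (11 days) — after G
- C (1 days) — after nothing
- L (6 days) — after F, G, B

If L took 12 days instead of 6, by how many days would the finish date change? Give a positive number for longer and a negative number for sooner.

4

Critical path before the change: C→G→Q→V = 1+3+11+12 = 27 giving 27 days.
L has 2 days of float (longest path through it is 25).
Now C→G→Q→F→L = 1+3+11+4+12 = 31 is longest, so the finish becomes 31 days.
Change in finish: 31 − 27 = +4 days.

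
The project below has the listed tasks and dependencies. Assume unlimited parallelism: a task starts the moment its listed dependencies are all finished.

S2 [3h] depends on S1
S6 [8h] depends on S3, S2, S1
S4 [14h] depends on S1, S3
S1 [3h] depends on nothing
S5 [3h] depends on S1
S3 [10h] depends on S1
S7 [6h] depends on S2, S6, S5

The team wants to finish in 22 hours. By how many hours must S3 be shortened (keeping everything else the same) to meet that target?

5

Current finish: 27 hours; target: 22.
S3 is on every critical path, so each hour cut from S3 cuts the finish by one (this holds down to a finish of 20).
Need 27 − 22 = 5 hours off S3 → S3 becomes 5 hours, finish becomes 22.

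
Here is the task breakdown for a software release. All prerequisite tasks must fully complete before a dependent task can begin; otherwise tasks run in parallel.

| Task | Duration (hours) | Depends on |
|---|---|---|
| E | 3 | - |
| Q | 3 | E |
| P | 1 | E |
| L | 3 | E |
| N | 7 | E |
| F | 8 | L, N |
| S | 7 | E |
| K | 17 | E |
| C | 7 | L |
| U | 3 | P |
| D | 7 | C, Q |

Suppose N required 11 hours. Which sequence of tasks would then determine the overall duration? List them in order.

Critical path before the change: E→L→C→D = 3+3+7+7 = 20 giving 20 hours.
N has 2 hours of float (longest path through it is 18).
Now E→N→F = 3+11+8 = 22 is longest, so the finish becomes 22 hours.

E, N, F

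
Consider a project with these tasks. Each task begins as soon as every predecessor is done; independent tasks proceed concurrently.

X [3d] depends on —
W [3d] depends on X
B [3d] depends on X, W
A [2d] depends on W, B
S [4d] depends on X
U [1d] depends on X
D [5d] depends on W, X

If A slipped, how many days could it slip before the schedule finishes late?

Critical path: X→W→B→A = 3+3+3+2 = 11, so the finish is 11 days.
A finishes as early as 11 and must finish by 11.
So A can slip 11 − 11 = 0 days.

0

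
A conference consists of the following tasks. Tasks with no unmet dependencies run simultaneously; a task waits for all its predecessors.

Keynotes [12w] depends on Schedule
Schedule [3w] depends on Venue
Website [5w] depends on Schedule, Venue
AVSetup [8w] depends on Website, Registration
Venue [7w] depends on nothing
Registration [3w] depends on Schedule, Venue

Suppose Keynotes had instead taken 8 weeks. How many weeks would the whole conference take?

The binding path is Venue→Schedule→Website→AVSetup = 7+3+5+8 = 23; finish at 23 weeks.
The longest path through Keynotes is only 22 weeks, so Keynotes has float 1.
The critical path is still Venue→Schedule→Website→AVSetup; finish is now 23 weeks.

23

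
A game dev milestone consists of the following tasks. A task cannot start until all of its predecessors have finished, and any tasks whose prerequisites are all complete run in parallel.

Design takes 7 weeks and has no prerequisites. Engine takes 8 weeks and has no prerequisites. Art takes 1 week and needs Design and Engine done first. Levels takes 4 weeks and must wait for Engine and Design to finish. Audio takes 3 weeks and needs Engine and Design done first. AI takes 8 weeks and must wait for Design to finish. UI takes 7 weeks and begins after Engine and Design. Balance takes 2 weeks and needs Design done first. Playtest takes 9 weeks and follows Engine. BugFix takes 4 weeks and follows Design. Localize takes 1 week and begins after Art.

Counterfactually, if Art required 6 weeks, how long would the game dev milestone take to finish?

The binding path is Engine→Playtest = 8+9 = 17; finish at 17 weeks.
The longest path through Art is only 10 weeks, so Art has float 7.
The critical path is still Engine→Playtest; finish is now 17 weeks.

17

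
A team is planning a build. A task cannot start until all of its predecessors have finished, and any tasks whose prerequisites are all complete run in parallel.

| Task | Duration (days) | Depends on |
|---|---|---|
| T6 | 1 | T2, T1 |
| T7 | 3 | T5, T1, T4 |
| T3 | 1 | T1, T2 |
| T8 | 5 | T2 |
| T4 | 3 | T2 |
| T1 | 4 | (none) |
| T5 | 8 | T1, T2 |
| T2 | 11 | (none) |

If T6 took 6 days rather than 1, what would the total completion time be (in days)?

Actual critical path: T2→T5→T7 = 11+8+3 = 22 ⇒ 22 days.
T6 has 10 days of float (longest path through it is 12).
No other chain overtakes it, so the finish is 22 days.

22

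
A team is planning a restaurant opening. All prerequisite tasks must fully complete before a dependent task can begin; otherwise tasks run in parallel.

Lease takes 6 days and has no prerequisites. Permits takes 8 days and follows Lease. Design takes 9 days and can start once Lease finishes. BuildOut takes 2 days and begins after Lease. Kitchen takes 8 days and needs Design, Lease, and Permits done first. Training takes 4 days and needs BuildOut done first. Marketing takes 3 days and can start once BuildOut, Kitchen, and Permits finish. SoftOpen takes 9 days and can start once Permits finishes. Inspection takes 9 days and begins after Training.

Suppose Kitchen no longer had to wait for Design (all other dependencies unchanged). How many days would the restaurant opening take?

With the dependency in place, Lease→Design→Kitchen→Marketing = 6+9+8+3 = 26 sets the finish at 26 days.
Without Design→Kitchen, Kitchen's earliest start moves from 15 to 14.
After: Lease→Permits→Kitchen→Marketing = 6+8+8+3 = 25 → 25 days.

25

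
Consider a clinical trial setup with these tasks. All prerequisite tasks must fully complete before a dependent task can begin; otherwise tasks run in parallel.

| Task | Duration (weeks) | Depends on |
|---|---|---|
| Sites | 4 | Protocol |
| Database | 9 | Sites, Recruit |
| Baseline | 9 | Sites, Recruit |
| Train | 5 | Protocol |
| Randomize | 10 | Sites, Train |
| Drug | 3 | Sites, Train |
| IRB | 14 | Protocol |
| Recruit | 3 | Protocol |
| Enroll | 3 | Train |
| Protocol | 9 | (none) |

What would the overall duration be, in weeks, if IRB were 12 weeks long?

24

Baseline: Protocol→Train→Randomize = 9+5+10 = 24 → 24 weeks.
IRB has 1 week of float (longest path through it is 23).
The critical path is still Protocol→Train→Randomize; finish is now 24 weeks.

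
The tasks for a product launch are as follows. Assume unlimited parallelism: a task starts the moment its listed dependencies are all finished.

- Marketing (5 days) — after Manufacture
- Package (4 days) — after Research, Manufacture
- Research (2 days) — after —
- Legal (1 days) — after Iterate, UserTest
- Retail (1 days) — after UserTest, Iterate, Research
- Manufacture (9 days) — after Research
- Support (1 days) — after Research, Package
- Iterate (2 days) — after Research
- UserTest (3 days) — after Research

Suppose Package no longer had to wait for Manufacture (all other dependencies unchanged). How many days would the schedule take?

16

Original critical path: Research→Manufacture→Package→Support = 2+9+4+1 = 16 ⇒ 16 days.
Without Manufacture→Package, Package's earliest start moves from 11 to 2.
After: Research→Manufacture→Marketing = 2+9+5 = 16 → 16 days.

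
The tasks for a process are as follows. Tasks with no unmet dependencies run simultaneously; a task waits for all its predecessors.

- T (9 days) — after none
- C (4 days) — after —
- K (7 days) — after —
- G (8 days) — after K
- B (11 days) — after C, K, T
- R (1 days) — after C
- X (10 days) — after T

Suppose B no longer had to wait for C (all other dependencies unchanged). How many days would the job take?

20

Original critical path: T→B = 9+11 = 20 ⇒ 20 days.
Dropping C→B doesn't change B's earliest start (9); another predecessor still binds.
The longest chain is now T→B = 9+11 = 20, so the job takes 20 days.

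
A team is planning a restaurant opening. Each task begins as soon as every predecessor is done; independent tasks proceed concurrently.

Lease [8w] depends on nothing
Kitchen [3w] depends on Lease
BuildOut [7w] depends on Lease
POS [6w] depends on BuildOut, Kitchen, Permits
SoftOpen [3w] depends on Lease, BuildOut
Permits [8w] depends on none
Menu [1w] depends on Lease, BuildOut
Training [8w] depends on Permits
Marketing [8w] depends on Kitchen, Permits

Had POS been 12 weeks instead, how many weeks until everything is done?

The binding path is Lease→BuildOut→POS = 8+7+6 = 21; finish at 21 weeks.
POS lies on that path, so at 12 weeks the path becomes 27 weeks.
That remains the longest chain; total 27 weeks.

27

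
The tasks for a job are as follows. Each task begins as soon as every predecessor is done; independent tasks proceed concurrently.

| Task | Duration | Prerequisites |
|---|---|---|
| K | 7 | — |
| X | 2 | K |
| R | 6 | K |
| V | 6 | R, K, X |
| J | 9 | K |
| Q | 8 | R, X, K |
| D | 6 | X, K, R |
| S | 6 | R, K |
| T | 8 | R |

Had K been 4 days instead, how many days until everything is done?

The binding path is K→R→Q = 7+6+8 = 21; finish at 21 days.
K is on the critical path; changing it to 4 makes that path 18 days.
The critical path is still K→R→Q; finish is now 18 days.

18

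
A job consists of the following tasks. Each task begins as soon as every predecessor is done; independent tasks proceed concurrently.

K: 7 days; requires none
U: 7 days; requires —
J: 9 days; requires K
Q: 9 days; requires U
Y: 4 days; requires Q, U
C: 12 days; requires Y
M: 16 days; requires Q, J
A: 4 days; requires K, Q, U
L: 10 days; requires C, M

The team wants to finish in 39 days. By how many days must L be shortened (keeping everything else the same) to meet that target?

Current finish: 42 days; target: 39.
L is on every critical path, so each day cut from L cuts the finish by one (this holds down to a finish of 33).
Need 42 − 39 = 3 days off L → L becomes 7 days, finish becomes 39.

3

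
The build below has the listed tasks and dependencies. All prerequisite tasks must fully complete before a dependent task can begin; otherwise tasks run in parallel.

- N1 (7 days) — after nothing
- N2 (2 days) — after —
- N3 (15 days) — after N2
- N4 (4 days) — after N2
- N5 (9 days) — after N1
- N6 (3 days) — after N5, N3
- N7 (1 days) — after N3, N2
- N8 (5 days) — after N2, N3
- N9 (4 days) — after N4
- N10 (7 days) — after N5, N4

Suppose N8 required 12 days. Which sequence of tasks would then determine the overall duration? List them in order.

The binding path is N1→N5→N10 = 7+9+7 = 23; finish at 23 days.
N8 has 1 day of float (longest path through it is 22).
New critical path: N2→N3→N8 = 2+15+12 = 29 ⇒ 29 days.

N2, N3, N8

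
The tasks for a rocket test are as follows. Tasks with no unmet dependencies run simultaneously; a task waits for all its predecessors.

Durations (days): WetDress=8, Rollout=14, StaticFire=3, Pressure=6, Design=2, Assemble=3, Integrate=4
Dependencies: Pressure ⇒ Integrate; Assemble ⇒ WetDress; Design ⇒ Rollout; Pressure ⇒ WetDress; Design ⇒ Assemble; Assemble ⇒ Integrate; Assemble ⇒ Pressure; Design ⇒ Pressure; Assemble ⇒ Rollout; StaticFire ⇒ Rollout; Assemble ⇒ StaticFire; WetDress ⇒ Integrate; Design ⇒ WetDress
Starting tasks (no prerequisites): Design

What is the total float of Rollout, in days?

Design→Assemble→Pressure→WetDress→Integrate = 2+3+6+8+4 = 23 sets the makespan at 23 days.
Rollout finishes as early as 22 and must finish by 23.
So Rollout can slip 23 − 22 = 1 day.

1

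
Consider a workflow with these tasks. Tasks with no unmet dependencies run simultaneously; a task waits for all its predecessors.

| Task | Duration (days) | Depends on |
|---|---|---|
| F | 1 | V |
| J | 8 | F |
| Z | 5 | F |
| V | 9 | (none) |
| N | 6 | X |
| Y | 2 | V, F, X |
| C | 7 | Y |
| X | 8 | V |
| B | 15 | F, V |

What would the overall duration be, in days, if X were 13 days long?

31

Critical path before the change: V→X→Y→C = 9+8+2+7 = 26 giving 26 days.
Since X is critical, the +5 change carries straight to that chain (now 31 days).
That remains the longest chain; total 31 days.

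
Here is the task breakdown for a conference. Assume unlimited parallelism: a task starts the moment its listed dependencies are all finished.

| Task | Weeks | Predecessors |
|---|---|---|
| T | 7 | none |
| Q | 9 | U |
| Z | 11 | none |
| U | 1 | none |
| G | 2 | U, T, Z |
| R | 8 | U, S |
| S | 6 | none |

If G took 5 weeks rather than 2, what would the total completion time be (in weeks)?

16

Baseline: S→R = 6+8 = 14 → 14 weeks.
The longest path through G is only 13 weeks, so G has float 1.
Now Z→G = 11+5 = 16 is longest, so the finish becomes 16 weeks.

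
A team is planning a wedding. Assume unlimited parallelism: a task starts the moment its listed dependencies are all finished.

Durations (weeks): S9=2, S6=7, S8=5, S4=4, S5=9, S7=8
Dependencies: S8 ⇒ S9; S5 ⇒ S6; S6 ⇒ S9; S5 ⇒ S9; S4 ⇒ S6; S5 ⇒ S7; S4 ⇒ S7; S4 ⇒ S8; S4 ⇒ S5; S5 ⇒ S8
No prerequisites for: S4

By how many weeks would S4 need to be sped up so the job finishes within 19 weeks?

3

Current finish: 22 weeks; target: 19.
S4 is on every critical path, so each week cut from S4 cuts the finish by one (this holds down to a finish of 19).
Need 22 − 19 = 3 weeks off S4 → S4 becomes 1 week, finish becomes 19.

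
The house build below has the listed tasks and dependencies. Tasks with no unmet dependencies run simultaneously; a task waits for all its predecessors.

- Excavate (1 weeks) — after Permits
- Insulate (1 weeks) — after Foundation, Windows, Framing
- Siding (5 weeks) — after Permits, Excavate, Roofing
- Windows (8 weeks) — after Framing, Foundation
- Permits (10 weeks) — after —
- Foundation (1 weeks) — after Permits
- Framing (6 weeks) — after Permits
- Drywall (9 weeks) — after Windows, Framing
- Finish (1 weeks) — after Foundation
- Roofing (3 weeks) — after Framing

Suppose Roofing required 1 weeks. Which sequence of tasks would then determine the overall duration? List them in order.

Baseline: Permits→Framing→Windows→Drywall = 10+6+8+9 = 33 → 33 weeks.
Roofing is off the critical path — its longest chain is 24 weeks, giving 9 of slack.
That remains the longest chain; total 33 weeks.

Permits, Framing, Windows, Drywall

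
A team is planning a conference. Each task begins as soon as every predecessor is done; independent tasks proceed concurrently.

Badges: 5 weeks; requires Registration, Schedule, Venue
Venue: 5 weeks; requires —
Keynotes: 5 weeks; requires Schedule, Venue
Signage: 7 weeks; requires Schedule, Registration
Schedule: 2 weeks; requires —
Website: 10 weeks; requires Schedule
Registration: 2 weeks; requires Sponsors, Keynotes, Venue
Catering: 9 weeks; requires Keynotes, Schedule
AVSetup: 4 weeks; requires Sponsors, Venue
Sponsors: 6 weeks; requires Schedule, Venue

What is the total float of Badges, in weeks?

Critical path: Venue→Sponsors→Registration→Signage = 5+6+2+7 = 20, so the finish is 20 weeks.
The longest chain containing Badges totals 18 weeks.
Float = 20 − 18 = 2.

2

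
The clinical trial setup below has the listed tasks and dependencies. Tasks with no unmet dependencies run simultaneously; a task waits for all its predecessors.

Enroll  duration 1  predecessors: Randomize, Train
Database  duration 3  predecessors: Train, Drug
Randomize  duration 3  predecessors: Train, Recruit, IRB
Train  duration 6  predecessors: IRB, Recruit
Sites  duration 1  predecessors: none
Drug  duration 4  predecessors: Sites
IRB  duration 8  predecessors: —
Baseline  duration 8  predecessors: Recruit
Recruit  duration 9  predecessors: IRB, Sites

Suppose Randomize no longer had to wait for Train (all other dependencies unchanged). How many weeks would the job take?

26

Before: longest chain IRB→Recruit→Train→Randomize→Enroll = 8+9+6+3+1 = 27, finish 27.
Without Train→Randomize, Randomize's earliest start moves from 23 to 17.
After: IRB→Recruit→Train→Database = 8+9+6+3 = 26 → 26 weeks.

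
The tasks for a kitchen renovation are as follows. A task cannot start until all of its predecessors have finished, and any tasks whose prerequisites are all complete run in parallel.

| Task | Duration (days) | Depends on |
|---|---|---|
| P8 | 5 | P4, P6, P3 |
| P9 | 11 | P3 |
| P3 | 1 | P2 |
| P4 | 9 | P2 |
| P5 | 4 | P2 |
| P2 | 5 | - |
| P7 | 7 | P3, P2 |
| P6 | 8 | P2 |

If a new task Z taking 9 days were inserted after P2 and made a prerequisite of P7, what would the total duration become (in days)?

21

Originally the schedule takes 19 days.
With Z inserted, P7 now waits for max(P3, P2, Z).
New critical path: P2→Z→P7 = 5+9+7 = 21 ⇒ 21 days.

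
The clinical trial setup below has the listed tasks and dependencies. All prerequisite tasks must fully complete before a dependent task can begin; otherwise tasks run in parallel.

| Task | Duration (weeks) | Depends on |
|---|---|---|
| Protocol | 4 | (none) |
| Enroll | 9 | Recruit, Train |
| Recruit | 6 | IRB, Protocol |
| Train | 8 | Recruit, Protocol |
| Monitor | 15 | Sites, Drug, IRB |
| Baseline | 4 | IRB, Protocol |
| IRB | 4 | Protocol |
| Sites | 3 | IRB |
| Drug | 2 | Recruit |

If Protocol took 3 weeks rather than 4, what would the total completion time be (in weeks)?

As given, the longest chain is Protocol→IRB→Recruit→Train→Enroll = 4+4+6+8+9 = 31, so the finish is 31 weeks.
Since Protocol is critical, the -1 change carries straight to that chain (now 30 weeks).
No other chain overtakes it, so the finish is 30 weeks.

30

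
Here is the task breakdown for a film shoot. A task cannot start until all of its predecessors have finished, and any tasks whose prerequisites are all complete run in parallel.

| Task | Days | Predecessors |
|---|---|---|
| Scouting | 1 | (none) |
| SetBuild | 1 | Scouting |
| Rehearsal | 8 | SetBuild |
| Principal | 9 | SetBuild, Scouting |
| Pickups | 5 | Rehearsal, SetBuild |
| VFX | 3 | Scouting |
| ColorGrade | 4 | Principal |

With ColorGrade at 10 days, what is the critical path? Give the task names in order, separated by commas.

Scouting, SetBuild, Principal, ColorGrade

The binding path is Scouting→SetBuild→Principal→ColorGrade = 1+1+9+4 = 15; finish at 15 days.
Since ColorGrade is critical, the +6 change carries straight to that chain (now 21 days).
The critical path is still Scouting→SetBuild→Principal→ColorGrade; finish is now 21 days.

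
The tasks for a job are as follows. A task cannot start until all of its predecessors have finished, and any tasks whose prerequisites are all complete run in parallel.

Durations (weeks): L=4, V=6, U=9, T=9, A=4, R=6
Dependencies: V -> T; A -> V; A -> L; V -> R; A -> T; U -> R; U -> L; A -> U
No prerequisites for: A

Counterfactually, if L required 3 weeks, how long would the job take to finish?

19

The binding path is A→V→T = 4+6+9 = 19; finish at 19 weeks.
The longest path through L is only 17 weeks, so L has float 2.
No other chain overtakes it, so the finish is 19 weeks.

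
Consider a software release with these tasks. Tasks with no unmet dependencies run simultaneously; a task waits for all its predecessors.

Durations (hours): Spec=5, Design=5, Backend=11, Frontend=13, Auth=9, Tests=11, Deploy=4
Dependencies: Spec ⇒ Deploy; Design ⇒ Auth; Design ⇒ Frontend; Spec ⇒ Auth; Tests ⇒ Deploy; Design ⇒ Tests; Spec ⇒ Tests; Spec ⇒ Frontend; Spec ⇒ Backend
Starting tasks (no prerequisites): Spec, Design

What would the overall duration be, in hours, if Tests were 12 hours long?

As given, the longest chain is Spec→Tests→Deploy = 5+11+4 = 20, so the finish is 20 hours.
Since Tests is critical, the +1 change carries straight to that chain (now 21 hours).
That remains the longest chain; total 21 hours.

21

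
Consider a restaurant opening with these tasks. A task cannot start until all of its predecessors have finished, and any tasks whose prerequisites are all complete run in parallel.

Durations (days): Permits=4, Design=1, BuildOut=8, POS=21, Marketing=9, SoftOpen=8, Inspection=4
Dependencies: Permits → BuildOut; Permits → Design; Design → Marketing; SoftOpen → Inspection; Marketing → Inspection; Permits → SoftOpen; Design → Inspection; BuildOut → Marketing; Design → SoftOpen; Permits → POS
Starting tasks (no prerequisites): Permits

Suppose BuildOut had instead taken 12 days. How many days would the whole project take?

29

Baseline: Permits→BuildOut→Marketing→Inspection = 4+8+9+4 = 25 → 25 days.
BuildOut is on the critical path; changing it to 12 makes that path 29 days.
No other chain overtakes it, so the finish is 29 days.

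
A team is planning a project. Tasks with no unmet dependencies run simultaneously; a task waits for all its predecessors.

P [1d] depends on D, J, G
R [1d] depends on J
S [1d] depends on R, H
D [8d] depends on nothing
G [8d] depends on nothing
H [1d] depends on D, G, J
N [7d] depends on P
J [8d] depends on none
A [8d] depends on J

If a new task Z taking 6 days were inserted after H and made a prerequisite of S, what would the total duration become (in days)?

16

Originally the project takes 16 days.
With Z inserted, S now waits for max(R, H, Z).
New critical path: D→P→N = 8+1+7 = 16 ⇒ 16 days.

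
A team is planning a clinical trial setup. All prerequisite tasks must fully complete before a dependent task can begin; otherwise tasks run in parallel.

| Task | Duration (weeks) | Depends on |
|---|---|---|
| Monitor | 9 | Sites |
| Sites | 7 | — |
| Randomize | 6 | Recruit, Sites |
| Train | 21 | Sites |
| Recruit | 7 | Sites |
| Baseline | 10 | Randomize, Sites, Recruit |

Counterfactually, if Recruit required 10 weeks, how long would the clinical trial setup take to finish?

33

Critical path before the change: Sites→Recruit→Randomize→Baseline = 7+7+6+10 = 30 giving 30 weeks.
Recruit lies on that path, so at 10 weeks the path becomes 33 weeks.
That remains the longest chain; total 33 weeks.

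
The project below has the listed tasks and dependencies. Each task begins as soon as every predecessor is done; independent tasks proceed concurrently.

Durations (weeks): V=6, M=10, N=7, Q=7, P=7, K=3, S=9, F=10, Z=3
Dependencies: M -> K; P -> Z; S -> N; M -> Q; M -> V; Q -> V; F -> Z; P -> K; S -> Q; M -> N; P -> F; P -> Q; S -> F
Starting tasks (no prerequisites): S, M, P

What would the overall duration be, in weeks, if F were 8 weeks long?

23

Actual critical path: M→Q→V = 10+7+6 = 23 ⇒ 23 weeks.
F has 1 week of float (longest path through it is 22).
No other chain overtakes it, so the finish is 23 weeks.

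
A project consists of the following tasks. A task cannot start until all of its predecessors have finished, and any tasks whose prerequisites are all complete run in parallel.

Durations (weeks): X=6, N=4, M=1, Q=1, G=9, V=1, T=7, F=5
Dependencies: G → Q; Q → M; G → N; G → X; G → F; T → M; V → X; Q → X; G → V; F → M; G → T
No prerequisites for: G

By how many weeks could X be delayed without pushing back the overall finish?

1

Critical path: G→T→M = 9+7+1 = 17, so the finish is 17 weeks.
X finishes as early as 16 and must finish by 17.
Slack of X = 11 − 10 = 1 week.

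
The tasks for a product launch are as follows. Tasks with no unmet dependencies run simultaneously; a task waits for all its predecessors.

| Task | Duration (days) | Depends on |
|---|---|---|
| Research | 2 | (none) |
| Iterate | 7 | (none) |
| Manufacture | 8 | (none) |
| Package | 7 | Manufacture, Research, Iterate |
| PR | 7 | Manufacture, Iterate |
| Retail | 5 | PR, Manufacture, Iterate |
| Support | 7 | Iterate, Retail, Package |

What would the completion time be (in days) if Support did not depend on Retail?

22

Before: longest chain Manufacture→PR→Retail→Support = 8+7+5+7 = 27, finish 27.
Without Retail→Support, Support's earliest start moves from 20 to 15.
The longest chain is now Manufacture→Package→Support = 8+7+7 = 22, so the product launch takes 22 days.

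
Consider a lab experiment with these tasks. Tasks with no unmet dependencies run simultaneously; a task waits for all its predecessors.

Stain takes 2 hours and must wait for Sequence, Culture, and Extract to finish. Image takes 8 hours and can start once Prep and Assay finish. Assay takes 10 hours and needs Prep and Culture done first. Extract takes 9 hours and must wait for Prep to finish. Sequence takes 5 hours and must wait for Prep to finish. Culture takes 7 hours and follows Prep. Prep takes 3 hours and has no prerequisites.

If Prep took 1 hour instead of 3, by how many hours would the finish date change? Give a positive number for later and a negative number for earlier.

-2

Critical path before the change: Prep→Culture→Assay→Image = 3+7+10+8 = 28 giving 28 hours.
Prep lies on that path, so at 1 hour the path becomes 26 hours.
The critical path is still Prep→Culture→Assay→Image; finish is now 26 hours.
Change in finish: 26 − 28 = -2 hours.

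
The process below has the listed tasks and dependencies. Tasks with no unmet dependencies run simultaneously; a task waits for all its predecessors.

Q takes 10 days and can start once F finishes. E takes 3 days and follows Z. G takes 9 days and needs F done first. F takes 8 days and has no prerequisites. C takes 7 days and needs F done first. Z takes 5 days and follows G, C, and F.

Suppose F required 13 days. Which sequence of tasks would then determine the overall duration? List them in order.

F, G, Z, E

The binding path is F→G→Z→E = 8+9+5+3 = 25; finish at 25 days.
F is on the critical path; changing it to 13 makes that path 30 days.
That remains the longest chain; total 30 days.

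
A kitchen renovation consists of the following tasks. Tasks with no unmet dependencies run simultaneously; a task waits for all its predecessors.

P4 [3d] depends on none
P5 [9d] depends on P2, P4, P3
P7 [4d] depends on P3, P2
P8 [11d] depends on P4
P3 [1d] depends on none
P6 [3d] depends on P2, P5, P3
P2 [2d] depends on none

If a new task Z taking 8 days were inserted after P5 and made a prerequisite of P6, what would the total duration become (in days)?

Originally the project takes 15 days.
With Z inserted, P6 now waits for max(P2, P5, P3, Z).
New critical path: P4→P5→Z→P6 = 3+9+8+3 = 23 ⇒ 23 days.

23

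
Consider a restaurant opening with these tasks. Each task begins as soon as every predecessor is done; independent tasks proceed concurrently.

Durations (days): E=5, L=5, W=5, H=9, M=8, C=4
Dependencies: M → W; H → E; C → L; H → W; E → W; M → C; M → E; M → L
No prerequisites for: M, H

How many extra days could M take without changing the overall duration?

H→E→W = 9+5+5 = 19 sets the makespan at 19 days.
The longest chain containing M totals 18 days.
So M can slip 9 − 8 = 1 day.

1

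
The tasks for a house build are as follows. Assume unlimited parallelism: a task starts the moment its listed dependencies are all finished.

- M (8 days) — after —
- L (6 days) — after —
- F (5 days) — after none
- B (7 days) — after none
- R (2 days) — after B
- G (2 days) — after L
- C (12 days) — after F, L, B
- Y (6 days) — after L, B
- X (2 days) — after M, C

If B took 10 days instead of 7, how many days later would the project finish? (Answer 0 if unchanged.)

3

Critical path before the change: B→C→X = 7+12+2 = 21 giving 21 days.
B lies on that path, so at 10 days the path becomes 24 days.
The critical path is still B→C→X; finish is now 24 days.
Change in finish: 24 − 21 = +3 days.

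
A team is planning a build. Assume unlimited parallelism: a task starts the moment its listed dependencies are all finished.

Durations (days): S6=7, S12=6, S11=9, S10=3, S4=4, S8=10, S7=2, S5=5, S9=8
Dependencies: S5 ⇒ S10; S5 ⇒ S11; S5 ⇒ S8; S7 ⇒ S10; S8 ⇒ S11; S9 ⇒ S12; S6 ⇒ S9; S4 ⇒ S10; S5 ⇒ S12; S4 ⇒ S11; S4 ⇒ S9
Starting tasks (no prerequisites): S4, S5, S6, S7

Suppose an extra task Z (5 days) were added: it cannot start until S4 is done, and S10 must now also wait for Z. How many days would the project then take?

Originally the project takes 24 days.
With Z inserted, S10 now waits for max(S7, S5, S4, Z).
New critical path: S5→S8→S11 = 5+10+9 = 24 ⇒ 24 days.

24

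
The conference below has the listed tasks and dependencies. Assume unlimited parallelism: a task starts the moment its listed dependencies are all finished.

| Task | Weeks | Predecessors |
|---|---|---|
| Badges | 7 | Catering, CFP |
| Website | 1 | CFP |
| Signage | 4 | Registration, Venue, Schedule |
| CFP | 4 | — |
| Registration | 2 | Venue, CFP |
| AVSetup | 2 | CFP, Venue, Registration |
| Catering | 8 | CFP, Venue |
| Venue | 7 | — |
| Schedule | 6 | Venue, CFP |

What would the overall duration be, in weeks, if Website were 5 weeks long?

22

Baseline: Venue→Catering→Badges = 7+8+7 = 22 → 22 weeks.
Website is off the critical path — its longest chain is 5 weeks, giving 17 of slack.
That remains the longest chain; total 22 weeks.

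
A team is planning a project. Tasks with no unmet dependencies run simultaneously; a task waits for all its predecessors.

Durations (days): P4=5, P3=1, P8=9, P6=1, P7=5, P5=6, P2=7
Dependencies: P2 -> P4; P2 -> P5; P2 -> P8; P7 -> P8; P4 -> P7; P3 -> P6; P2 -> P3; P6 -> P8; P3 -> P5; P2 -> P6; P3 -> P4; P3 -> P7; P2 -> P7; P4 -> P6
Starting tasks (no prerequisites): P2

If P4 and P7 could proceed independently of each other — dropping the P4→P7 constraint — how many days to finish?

23

Original critical path: P2→P3→P4→P7→P8 = 7+1+5+5+9 = 27 ⇒ 27 days.
Without P4→P7, P7's earliest start moves from 13 to 8.
The longest chain is now P2→P3→P4→P6→P8 = 7+1+5+1+9 = 23, so the job takes 23 days.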